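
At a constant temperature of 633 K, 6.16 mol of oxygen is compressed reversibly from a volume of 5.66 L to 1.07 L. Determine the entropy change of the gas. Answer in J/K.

ΔS_gas = -85.3 J/K

For an isothermal ideal gas ΔS_gas = nR ln(V₂/V₁) = 6.16 × 8.314 × ln(1.07/5.66) = -85.3 J/K.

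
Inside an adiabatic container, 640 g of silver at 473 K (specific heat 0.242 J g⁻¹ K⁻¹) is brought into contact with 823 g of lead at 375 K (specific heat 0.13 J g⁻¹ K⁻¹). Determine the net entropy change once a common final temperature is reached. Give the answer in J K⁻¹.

Energy balance: T_f = (m₁c₁T₁ + m₂c₂T₂)/(m₁c₁ + m₂c₂) = 432.96 K.
ΔS₁ = m₁c₁ ln(T_f/T₁) = 154.88 × ln(432.96/473) = -13.7 J/K.
ΔS₂ = m₂c₂ ln(T_f/T₂) = 106.99 × ln(432.96/375) = 15.38 J/K.
ΔS_total = -13.7 + 15.38 = 1.68 J/K.

ΔS_total = 1.68 J/K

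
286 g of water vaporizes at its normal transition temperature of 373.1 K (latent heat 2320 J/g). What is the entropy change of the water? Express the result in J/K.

ΔS = 1780 J/K

Heat absorbed by the substance: Q = mL = 286 × 2320 = 663520 J.
At constant T, ΔS = Q_rev/T = 663520 / 373.1 = 1780 J/K.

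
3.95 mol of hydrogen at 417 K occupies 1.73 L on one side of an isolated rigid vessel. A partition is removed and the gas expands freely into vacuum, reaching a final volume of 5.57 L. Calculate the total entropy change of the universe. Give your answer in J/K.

For an ideal gas in free expansion Q = 0 and W = 0, so T is unchanged.
Entropy is a state function; using a reversible isothermal path, ΔS_gas = nR ln(V₂/V₁) = 3.95 × 8.314 × ln(5.57/1.73) = 38.4 J/K.
The insulated surroundings exchange no heat, so ΔS_surr = 0 and ΔS_universe = ΔS_gas.

ΔS_universe = 38.4 J/K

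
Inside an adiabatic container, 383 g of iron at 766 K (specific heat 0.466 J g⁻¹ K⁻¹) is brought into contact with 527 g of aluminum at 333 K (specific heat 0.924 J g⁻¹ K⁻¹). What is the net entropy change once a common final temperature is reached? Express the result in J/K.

Energy balance: T_f = (m₁c₁T₁ + m₂c₂T₂)/(m₁c₁ + m₂c₂) = 449.14 K.
ΔS₁ = m₁c₁ ln(T_f/T₁) = 178.478 × ln(449.14/766) = -95.28 J/K.
ΔS₂ = m₂c₂ ln(T_f/T₂) = 486.948 × ln(449.14/333) = 145.7 J/K.
ΔS_total = -95.28 + 145.7 = 50.4 J/K.

ΔS_total = 50.4 J/K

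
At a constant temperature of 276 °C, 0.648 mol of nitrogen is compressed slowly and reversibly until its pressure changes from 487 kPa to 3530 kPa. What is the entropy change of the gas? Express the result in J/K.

For an isothermal ideal gas ΔS_gas = nR ln(P₁/P₂) = 0.648 × 8.314 × ln(487/3530) = -10.7 J/K.

ΔS_gas = -10.7 J/K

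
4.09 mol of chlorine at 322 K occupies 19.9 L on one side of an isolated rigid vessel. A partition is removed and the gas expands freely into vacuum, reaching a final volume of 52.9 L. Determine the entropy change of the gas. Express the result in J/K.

ΔS_gas = 33.2 J/K

No heat is exchanged and no work is done, so the ideal-gas temperature stays constant.
Entropy is a state function; using a reversible isothermal path, ΔS_gas = nR ln(V₂/V₁) = 4.09 × 8.314 × ln(52.9/19.9) = 33.2 J/K.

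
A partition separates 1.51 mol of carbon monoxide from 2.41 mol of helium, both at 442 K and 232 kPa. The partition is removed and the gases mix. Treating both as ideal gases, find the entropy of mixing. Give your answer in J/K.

Mole fractions: x_A = 1.51/3.92 = 0.385, x_B = 0.615.
ΔS_mix = −R(n_A ln x_A + n_B ln x_B) = −8.314 × (1.51 ln 0.385 + 2.41 ln 0.615) = 21.7 J/K.

ΔS_mix = 21.7 J/K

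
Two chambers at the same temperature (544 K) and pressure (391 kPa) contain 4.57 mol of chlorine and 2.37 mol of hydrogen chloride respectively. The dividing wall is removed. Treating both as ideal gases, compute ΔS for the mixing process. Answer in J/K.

Mole fractions: x_A = 4.57/6.94 = 0.659, x_B = 0.341.
ΔS_mix = −R(n_A ln x_A + n_B ln x_B) = −8.314 × (4.57 ln 0.659 + 2.37 ln 0.341) = 37 J/K.

ΔS_mix = 37 J/K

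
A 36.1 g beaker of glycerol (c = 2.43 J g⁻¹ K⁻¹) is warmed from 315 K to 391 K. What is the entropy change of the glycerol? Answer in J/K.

ΔS = 19 J/K

ΔS = ∫dQ_rev/T = m c ln(T₂/T₁) = 36.1 × 2.43 × ln(391/315) = 19 J/K.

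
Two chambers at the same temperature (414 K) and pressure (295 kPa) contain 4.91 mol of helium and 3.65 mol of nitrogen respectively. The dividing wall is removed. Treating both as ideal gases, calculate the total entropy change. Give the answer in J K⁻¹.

ΔS_mix = 48.6 J/K

Mole fractions: x_A = 4.91/8.56 = 0.574, x_B = 0.426.
ΔS_mix = −R(n_A ln x_A + n_B ln x_B) = −8.314 × (4.91 ln 0.574 + 3.65 ln 0.426) = 48.6 J/K.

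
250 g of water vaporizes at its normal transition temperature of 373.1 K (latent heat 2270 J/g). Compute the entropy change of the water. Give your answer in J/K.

Heat absorbed by the substance: Q = mL = 250 × 2270 = 567500 J.
At constant T, ΔS = Q_rev/T = 567500 / 373.1 = 1520 J/K.

ΔS = 1520 J/K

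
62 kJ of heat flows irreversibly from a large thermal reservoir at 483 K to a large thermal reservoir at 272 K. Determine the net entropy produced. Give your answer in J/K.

ΔS_hot = −Q/T_H = −62000/483 = -128.36 J/K and ΔS_cold = +Q/T_C = 62000/272 = 227.94 J/K.
ΔS_total = -128.36 + 227.94 = 99.6 J/K, positive as the second law requires.

ΔS_total = 99.6 J/K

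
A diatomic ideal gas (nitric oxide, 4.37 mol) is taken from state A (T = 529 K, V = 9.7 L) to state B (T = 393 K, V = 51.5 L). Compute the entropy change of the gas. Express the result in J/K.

Entropy is a state function: ΔS = nC_V ln(T₂/T₁) + nR ln(V₂/V₁), with C_V = 5R/2 = 20.79 J mol⁻¹ K⁻¹ for a diatomic ideal gas.
ΔS = 4.37 × [20.79 × ln(393/529) + 8.314 × ln(51.5/9.7)] = 33.7 J/K.

ΔS = 33.7 J/K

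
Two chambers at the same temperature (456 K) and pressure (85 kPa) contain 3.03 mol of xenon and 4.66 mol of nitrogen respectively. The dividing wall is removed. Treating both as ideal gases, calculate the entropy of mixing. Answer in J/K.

ΔS_mix = 42.9 J/K

Mole fractions: x_A = 3.03/7.69 = 0.394, x_B = 0.606.
ΔS_mix = −R(n_A ln x_A + n_B ln x_B) = −8.314 × (3.03 ln 0.394 + 4.66 ln 0.606) = 42.9 J/K.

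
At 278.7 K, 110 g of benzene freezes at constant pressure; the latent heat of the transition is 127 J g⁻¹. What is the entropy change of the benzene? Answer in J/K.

ΔS = -50.1 J/K

Heat released by the substance: Q = −mL = −110 × 127 = −13970 J.
At constant T, ΔS = Q_rev/T = −13970 / 278.7 = -50.1 J/K.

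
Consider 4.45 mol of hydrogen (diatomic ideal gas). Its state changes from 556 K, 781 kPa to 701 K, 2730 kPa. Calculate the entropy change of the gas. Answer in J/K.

ΔS = nC_p ln(T₂/T₁) − nR ln(P₂/P₁), with C_p = 7R/2 = 29.1 J mol⁻¹ K⁻¹ for a diatomic ideal gas.
ΔS = 4.45 × [29.1 × ln(701/556) − 8.314 × ln(2730/781)] = -16.3 J/K.

ΔS = -16.3 J/K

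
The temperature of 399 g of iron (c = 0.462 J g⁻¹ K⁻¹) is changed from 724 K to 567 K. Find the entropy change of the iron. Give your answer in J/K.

ΔS = -45.1 J/K

ΔS = ∫dQ_rev/T = m c ln(T₂/T₁) = 399 × 0.462 × ln(567/724) = -45.1 J/K.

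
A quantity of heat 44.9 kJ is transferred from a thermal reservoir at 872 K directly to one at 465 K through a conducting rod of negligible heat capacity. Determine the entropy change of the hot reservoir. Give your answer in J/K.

The hot reservoir loses heat Q, so ΔS_hot = −Q/T_H = −44900/872 = -51.5 J/K.

ΔS_hot = -51.5 J/K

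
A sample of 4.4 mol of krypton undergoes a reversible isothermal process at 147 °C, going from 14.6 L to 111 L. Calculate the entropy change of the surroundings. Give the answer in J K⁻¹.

For an isothermal ideal gas ΔS_gas = nR ln(V₂/V₁) = 4.4 × 8.314 × ln(111/14.6) = 74.2 J/K.
The process is reversible, so ΔS_surr = −ΔS_gas = -74.2 J/K and ΔS_universe = 0.

ΔS_surr = -74.2 J/K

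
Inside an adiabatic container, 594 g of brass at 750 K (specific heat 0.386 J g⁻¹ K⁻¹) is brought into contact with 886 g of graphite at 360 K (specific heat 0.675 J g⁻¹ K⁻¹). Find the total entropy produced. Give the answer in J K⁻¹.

ΔS_total = 48.9 J/K

Energy balance: T_f = (m₁c₁T₁ + m₂c₂T₂)/(m₁c₁ + m₂c₂) = 468.08 K.
ΔS₁ = m₁c₁ ln(T_f/T₁) = 229.284 × ln(468.08/750) = -108.1 J/K.
ΔS₂ = m₂c₂ ln(T_f/T₂) = 598.05 × ln(468.08/360) = 157 J/K.
ΔS_total = -108.1 + 157 = 48.9 J/K.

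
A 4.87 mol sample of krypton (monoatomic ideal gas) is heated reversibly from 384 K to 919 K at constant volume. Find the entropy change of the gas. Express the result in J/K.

ΔS = 53 J/K

At constant volume, ΔS = nC_V ln(T₂/T₁) with C_V = 3R/2 = 12.47 J mol⁻¹ K⁻¹.
ΔS = 4.87 × 12.47 × ln(919/384) = 53 J/K.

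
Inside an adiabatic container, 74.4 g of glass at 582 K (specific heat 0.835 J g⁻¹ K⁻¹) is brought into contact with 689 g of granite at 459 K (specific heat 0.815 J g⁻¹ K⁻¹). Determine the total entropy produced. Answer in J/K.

ΔS_total = 1.68 J/K

Energy balance: T_f = (m₁c₁T₁ + m₂c₂T₂)/(m₁c₁ + m₂c₂) = 471.25 K.
ΔS₁ = m₁c₁ ln(T_f/T₁) = 62.124 × ln(471.25/582) = -13.11 J/K.
ΔS₂ = m₂c₂ ln(T_f/T₂) = 561.535 × ln(471.25/459) = 14.79 J/K.
ΔS_total = -13.11 + 14.79 = 1.68 J/K.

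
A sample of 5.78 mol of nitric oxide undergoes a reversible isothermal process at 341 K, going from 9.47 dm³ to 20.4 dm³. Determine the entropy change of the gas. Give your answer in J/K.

ΔS_gas = 36.9 J/K

For an isothermal ideal gas ΔS_gas = nR ln(V₂/V₁) = 5.78 × 8.314 × ln(20.4/9.47) = 36.9 J/K.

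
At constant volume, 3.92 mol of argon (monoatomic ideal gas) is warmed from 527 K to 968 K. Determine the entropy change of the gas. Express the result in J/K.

ΔS = 29.7 J/K

At constant volume, ΔS = nC_V ln(T₂/T₁) with C_V = 3R/2 = 12.47 J mol⁻¹ K⁻¹.
ΔS = 3.92 × 12.47 × ln(968/527) = 29.7 J/K.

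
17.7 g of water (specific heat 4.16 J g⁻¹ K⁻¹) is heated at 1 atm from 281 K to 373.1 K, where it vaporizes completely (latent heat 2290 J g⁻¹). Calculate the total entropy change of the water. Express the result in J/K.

Warming step: ΔS₁ = m c ln(T_tr/T_i) = 17.7 × 4.16 × ln(373.1/281) = 20.874 J/K.
Phase change: ΔS₂ = +mL/T_tr = 17.7 × 2290 / 373.1 = 108.64 J/K.
ΔS_total = (20.874) + (108.64) = 130 J/K.

ΔS = 130 J/K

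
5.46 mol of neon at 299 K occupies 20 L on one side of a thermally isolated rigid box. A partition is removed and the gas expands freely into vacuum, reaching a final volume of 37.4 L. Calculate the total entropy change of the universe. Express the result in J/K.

No heat is exchanged and no work is done, so the ideal-gas temperature stays constant.
Entropy is a state function; using a reversible isothermal path, ΔS_gas = nR ln(V₂/V₁) = 5.46 × 8.314 × ln(37.4/20) = 28.4 J/K.
The insulated surroundings exchange no heat, so ΔS_surr = 0 and ΔS_universe = ΔS_gas.

ΔS_universe = 28.4 J/K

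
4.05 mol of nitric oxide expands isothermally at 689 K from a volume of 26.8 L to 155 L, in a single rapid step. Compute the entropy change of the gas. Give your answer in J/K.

Entropy is a state function, so ΔS_gas depends only on the end states.
For an isothermal ideal gas ΔS_gas = nR ln(V₂/V₁) = 4.05 × 8.314 × ln(155/26.8) = 59.1 J/K.

ΔS_gas = 59.1 J/K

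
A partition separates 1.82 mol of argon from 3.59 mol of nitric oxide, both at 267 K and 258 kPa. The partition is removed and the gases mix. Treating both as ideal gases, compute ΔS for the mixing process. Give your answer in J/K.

ΔS_mix = 28.7 J/K

Mole fractions: x_A = 1.82/5.41 = 0.336, x_B = 0.664.
ΔS_mix = −R(n_A ln x_A + n_B ln x_B) = −8.314 × (1.82 ln 0.336 + 3.59 ln 0.664) = 28.7 J/K.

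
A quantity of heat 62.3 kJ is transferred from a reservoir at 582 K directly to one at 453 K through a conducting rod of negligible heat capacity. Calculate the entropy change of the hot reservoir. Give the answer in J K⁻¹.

The hot reservoir loses heat Q, so ΔS_hot = −Q/T_H = −62300/582 = -107 J/K.

ΔS_hot = -107 J/K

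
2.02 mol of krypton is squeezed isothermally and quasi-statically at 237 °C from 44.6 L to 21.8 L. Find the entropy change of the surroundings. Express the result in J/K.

For an isothermal ideal gas ΔS_gas = nR ln(V₂/V₁) = 2.02 × 8.314 × ln(21.8/44.6) = -12 J/K.
The process is reversible, so ΔS_surr = −ΔS_gas = 12 J/K and ΔS_universe = 0.

ΔS_surr = 12 J/K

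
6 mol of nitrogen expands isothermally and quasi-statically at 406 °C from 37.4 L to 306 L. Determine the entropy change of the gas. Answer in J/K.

For an isothermal ideal gas ΔS_gas = nR ln(V₂/V₁) = 6 × 8.314 × ln(306/37.4) = 105 J/K.

ΔS_gas = 105 J/K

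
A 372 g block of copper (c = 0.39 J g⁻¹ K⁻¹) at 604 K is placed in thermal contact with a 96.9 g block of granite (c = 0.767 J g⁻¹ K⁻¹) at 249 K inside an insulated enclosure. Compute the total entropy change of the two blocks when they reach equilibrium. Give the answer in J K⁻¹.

ΔS_total = 17.1 J/K

Energy balance: T_f = (m₁c₁T₁ + m₂c₂T₂)/(m₁c₁ + m₂c₂) = 483.74 K.
ΔS₁ = m₁c₁ ln(T_f/T₁) = 145.08 × ln(483.74/604) = -32.21 J/K.
ΔS₂ = m₂c₂ ln(T_f/T₂) = 74.3223 × ln(483.74/249) = 49.36 J/K.
ΔS_total = -32.21 + 49.36 = 17.1 J/K.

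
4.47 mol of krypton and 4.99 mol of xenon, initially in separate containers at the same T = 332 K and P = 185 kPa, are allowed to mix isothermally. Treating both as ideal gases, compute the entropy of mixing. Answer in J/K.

ΔS_mix = 54.4 J/K

Mole fractions: x_A = 4.47/9.46 = 0.473, x_B = 0.527.
ΔS_mix = −R(n_A ln x_A + n_B ln x_B) = −8.314 × (4.47 ln 0.473 + 4.99 ln 0.527) = 54.4 J/K.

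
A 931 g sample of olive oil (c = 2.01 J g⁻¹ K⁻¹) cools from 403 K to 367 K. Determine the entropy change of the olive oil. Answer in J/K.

ΔS = -175 J/K

ΔS = ∫dQ_rev/T = m c ln(T₂/T₁) = 931 × 2.01 × ln(367/403) = -175 J/K.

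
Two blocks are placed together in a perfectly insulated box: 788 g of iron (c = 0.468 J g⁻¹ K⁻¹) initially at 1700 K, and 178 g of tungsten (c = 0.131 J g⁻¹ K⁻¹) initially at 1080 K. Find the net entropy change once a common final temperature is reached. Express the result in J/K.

Energy balance: T_f = (m₁c₁T₁ + m₂c₂T₂)/(m₁c₁ + m₂c₂) = 1663.1 K.
ΔS₁ = m₁c₁ ln(T_f/T₁) = 368.784 × ln(1663.1/1700) = -8.086 J/K.
ΔS₂ = m₂c₂ ln(T_f/T₂) = 23.318 × ln(1663.1/1080) = 10.07 J/K.
ΔS_total = -8.086 + 10.07 = 1.98 J/K.

ΔS_total = 1.98 J/K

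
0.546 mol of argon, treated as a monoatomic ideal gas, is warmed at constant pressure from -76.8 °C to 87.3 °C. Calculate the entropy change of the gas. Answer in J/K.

In kelvin: T₁ = 196.35 K, T₂ = 360.45 K. At constant pressure, ΔS = nC_p ln(T₂/T₁) with C_p = 5R/2 = 20.79 J mol⁻¹ K⁻¹.
ΔS = 0.546 × 20.79 × ln(360.45/196.35) = 6.89 J/K.

ΔS = 6.89 J/K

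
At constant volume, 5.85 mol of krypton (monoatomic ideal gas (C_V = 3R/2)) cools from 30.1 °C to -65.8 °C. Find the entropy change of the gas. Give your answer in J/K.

ΔS = -27.7 J/K

In kelvin: T₁ = 303.25 K, T₂ = 207.35 K. At constant volume, ΔS = nC_V ln(T₂/T₁) with C_V = 3R/2 = 12.47 J mol⁻¹ K⁻¹.
ΔS = 5.85 × 12.47 × ln(207.35/303.25) = -27.7 J/K.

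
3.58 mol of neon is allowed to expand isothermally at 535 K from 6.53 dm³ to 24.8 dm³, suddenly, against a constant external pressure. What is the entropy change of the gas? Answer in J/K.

Entropy is a state function, so ΔS_gas depends only on the end states.
For an isothermal ideal gas ΔS_gas = nR ln(V₂/V₁) = 3.58 × 8.314 × ln(24.8/6.53) = 39.7 J/K.

ΔS_gas = 39.7 J/K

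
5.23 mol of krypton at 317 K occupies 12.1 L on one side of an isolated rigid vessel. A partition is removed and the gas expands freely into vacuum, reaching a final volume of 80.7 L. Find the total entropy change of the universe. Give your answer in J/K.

No heat is exchanged and no work is done, so the ideal-gas temperature stays constant.
Entropy is a state function; using a reversible isothermal path, ΔS_gas = nR ln(V₂/V₁) = 5.23 × 8.314 × ln(80.7/12.1) = 82.5 J/K.
The insulated surroundings exchange no heat, so ΔS_surr = 0 and ΔS_universe = ΔS_gas.

ΔS_universe = 82.5 J/K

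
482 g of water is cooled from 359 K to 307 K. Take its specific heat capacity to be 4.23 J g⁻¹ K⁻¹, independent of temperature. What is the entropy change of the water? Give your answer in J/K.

ΔS = ∫dQ_rev/T = m c ln(T₂/T₁) = 482 × 4.23 × ln(307/359) = -319 J/K.

ΔS = -319 J/K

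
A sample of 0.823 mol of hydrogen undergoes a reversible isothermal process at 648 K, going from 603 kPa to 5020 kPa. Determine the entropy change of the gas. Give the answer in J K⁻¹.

ΔS_gas = -14.5 J/K

For an isothermal ideal gas ΔS_gas = nR ln(P₁/P₂) = 0.823 × 8.314 × ln(603/5020) = -14.5 J/K.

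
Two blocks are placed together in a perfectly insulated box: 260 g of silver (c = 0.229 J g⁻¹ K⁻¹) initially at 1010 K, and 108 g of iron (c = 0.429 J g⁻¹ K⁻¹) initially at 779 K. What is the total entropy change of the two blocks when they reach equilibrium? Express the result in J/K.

Energy balance: T_f = (m₁c₁T₁ + m₂c₂T₂)/(m₁c₁ + m₂c₂) = 908.91 K.
ΔS₁ = m₁c₁ ln(T_f/T₁) = 59.54 × ln(908.91/1010) = -6.279 J/K.
ΔS₂ = m₂c₂ ln(T_f/T₂) = 46.332 × ln(908.91/779) = 7.146 J/K.
ΔS_total = -6.279 + 7.146 = 0.867 J/K.

ΔS_total = 0.867 J/K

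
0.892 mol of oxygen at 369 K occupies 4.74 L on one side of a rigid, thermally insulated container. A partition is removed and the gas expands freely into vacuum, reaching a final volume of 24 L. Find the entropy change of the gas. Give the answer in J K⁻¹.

No heat is exchanged and no work is done, so the ideal-gas temperature stays constant.
Entropy is a state function; using a reversible isothermal path, ΔS_gas = nR ln(V₂/V₁) = 0.892 × 8.314 × ln(24/4.74) = 12 J/K.

ΔS_gas = 12 J/K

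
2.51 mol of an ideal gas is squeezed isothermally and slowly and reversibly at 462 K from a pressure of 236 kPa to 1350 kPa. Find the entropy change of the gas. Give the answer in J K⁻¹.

ΔS_gas = -36.4 J/K

For an isothermal ideal gas ΔS_gas = nR ln(P₁/P₂) = 2.51 × 8.314 × ln(236/1350) = -36.4 J/K.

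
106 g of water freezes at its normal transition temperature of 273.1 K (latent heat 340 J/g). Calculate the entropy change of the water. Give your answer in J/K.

Heat released by the substance: Q = −mL = −106 × 340 = −36040 J.
At constant T, ΔS = Q_rev/T = −36040 / 273.1 = -132 J/K.

ΔS = -132 J/K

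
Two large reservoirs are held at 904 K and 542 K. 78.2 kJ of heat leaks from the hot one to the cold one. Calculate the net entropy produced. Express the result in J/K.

ΔS_total = 57.8 J/K

ΔS_hot = −Q/T_H = −78200/904 = -86.5 J/K and ΔS_cold = +Q/T_C = 78200/542 = 144.3 J/K.
ΔS_total = -86.5 + 144.3 = 57.8 J/K, positive as the second law requires.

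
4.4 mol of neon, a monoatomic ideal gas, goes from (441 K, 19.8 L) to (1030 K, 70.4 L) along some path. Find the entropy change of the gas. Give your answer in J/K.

ΔS = 93 J/K

Entropy is a state function: ΔS = nC_V ln(T₂/T₁) + nR ln(V₂/V₁), with C_V = 3R/2 = 12.47 J mol⁻¹ K⁻¹ for a monoatomic ideal gas.
ΔS = 4.4 × [12.47 × ln(1030/441) + 8.314 × ln(70.4/19.8)] = 93 J/K.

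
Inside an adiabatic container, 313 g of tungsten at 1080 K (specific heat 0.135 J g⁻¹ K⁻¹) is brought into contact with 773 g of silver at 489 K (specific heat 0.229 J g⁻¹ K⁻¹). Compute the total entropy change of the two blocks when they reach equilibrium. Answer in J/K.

ΔS_total = 12.4 J/K

Energy balance: T_f = (m₁c₁T₁ + m₂c₂T₂)/(m₁c₁ + m₂c₂) = 602.89 K.
ΔS₁ = m₁c₁ ln(T_f/T₁) = 42.255 × ln(602.89/1080) = -24.63 J/K.
ΔS₂ = m₂c₂ ln(T_f/T₂) = 177.017 × ln(602.89/489) = 37.06 J/K.
ΔS_total = -24.63 + 37.06 = 12.4 J/K.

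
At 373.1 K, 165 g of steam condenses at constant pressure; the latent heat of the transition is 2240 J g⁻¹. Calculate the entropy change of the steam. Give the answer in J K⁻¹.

Heat released by the substance: Q = −mL = −165 × 2240 = −369600 J.
At constant T, ΔS = Q_rev/T = −369600 / 373.1 = -991 J/K.

ΔS = -991 J/K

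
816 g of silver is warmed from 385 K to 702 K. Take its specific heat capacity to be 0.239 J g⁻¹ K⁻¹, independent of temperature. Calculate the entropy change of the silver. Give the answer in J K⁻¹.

ΔS = ∫dQ_rev/T = m c ln(T₂/T₁) = 816 × 0.239 × ln(702/385) = 117 J/K.

ΔS = 117 J/K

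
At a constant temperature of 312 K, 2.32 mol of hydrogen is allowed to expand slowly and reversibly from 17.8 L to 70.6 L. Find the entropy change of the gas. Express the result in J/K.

ΔS_gas = 26.6 J/K

For an isothermal ideal gas ΔS_gas = nR ln(V₂/V₁) = 2.32 × 8.314 × ln(70.6/17.8) = 26.6 J/K.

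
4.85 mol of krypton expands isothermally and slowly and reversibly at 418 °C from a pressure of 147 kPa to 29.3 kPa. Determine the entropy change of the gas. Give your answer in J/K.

ΔS_gas = 65 J/K

For an isothermal ideal gas ΔS_gas = nR ln(P₁/P₂) = 4.85 × 8.314 × ln(147/29.3) = 65 J/K.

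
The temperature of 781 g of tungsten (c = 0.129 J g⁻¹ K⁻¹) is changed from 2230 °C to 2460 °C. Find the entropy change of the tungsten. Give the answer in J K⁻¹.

In kelvin: T₁ = 2503.15 K, T₂ = 2733.15 K. ΔS = ∫dQ_rev/T = m c ln(T₂/T₁) = 781 × 0.129 × ln(2733.15/2503.15) = 8.86 J/K.

ΔS = 8.86 J/K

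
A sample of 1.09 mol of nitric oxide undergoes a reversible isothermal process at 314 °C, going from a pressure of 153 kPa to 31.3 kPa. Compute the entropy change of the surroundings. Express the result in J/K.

For an isothermal ideal gas ΔS_gas = nR ln(P₁/P₂) = 1.09 × 8.314 × ln(153/31.3) = 14.4 J/K.
The process is reversible, so ΔS_surr = −ΔS_gas = -14.4 J/K and ΔS_universe = 0.

ΔS_surr = -14.4 J/K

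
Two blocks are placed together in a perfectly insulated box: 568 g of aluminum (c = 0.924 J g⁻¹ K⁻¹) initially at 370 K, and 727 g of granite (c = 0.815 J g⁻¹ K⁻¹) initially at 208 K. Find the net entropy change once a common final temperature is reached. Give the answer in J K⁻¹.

Energy balance: T_f = (m₁c₁T₁ + m₂c₂T₂)/(m₁c₁ + m₂c₂) = 284.09 K.
ΔS₁ = m₁c₁ ln(T_f/T₁) = 524.832 × ln(284.09/370) = -138.66 J/K.
ΔS₂ = m₂c₂ ln(T_f/T₂) = 592.505 × ln(284.09/208) = 184.72 J/K.
ΔS_total = -138.66 + 184.72 = 46.1 J/K.

ΔS_total = 46.1 J/K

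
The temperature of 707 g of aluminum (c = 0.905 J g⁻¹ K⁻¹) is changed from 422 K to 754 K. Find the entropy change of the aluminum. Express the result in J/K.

ΔS = 371 J/K

ΔS = ∫dQ_rev/T = m c ln(T₂/T₁) = 707 × 0.905 × ln(754/422) = 371 J/K.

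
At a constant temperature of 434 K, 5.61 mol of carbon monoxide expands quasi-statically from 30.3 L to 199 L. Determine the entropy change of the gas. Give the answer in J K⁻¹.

For an isothermal ideal gas ΔS_gas = nR ln(V₂/V₁) = 5.61 × 8.314 × ln(199/30.3) = 87.8 J/K.

ΔS_gas = 87.8 J/K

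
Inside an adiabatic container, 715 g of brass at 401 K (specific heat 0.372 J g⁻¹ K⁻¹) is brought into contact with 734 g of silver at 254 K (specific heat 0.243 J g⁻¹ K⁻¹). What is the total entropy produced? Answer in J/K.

ΔS_total = 10.7 J/K

Energy balance: T_f = (m₁c₁T₁ + m₂c₂T₂)/(m₁c₁ + m₂c₂) = 341.99 K.
ΔS₁ = m₁c₁ ln(T_f/T₁) = 265.98 × ln(341.99/401) = -42.34 J/K.
ΔS₂ = m₂c₂ ln(T_f/T₂) = 178.362 × ln(341.99/254) = 53.05 J/K.
ΔS_total = -42.34 + 53.05 = 10.7 J/K.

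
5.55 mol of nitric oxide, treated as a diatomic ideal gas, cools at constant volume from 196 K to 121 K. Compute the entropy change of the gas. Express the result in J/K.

At constant volume, ΔS = nC_V ln(T₂/T₁) with C_V = 5R/2 = 20.79 J mol⁻¹ K⁻¹.
ΔS = 5.55 × 20.79 × ln(121/196) = -55.6 J/K.

ΔS = -55.6 J/K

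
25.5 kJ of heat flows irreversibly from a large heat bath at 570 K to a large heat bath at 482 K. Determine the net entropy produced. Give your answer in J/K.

ΔS_total = 8.17 J/K

ΔS_hot = −Q/T_H = −25500/570 = -44.737 J/K and ΔS_cold = +Q/T_C = 25500/482 = 52.905 J/K.
ΔS_total = -44.737 + 52.905 = 8.17 J/K, positive as the second law requires.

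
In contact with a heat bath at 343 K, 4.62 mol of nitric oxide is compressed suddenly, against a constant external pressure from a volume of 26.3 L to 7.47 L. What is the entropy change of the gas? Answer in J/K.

ΔS_gas = -48.3 J/K

Entropy is a state function, so ΔS_gas depends only on the end states.
For an isothermal ideal gas ΔS_gas = nR ln(V₂/V₁) = 4.62 × 8.314 × ln(7.47/26.3) = -48.3 J/K.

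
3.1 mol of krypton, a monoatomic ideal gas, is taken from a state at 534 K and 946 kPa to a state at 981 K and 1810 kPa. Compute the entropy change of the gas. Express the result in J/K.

ΔS = 22.5 J/K

ΔS = nC_p ln(T₂/T₁) − nR ln(P₂/P₁), with C_p = 5R/2 = 20.79 J mol⁻¹ K⁻¹ for a monoatomic ideal gas.
ΔS = 3.1 × [20.79 × ln(981/534) − 8.314 × ln(1810/946)] = 22.5 J/K.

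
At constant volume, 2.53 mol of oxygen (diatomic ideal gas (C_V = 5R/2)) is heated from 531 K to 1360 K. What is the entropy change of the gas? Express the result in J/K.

At constant volume, ΔS = nC_V ln(T₂/T₁) with C_V = 5R/2 = 20.79 J mol⁻¹ K⁻¹.
ΔS = 2.53 × 20.79 × ln(1360/531) = 49.5 J/K.

ΔS = 49.5 J/K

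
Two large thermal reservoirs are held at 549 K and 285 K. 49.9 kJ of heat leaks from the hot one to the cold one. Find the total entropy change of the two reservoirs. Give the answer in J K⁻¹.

ΔS_hot = −Q/T_H = −49900/549 = -90.89 J/K and ΔS_cold = +Q/T_C = 49900/285 = 175.1 J/K.
ΔS_total = -90.89 + 175.1 = 84.2 J/K, positive as the second law requires.

ΔS_total = 84.2 J/K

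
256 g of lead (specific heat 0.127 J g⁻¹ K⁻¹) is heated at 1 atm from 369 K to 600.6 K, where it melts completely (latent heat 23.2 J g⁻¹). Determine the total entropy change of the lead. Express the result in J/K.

Warming step: ΔS₁ = m c ln(T_tr/T_i) = 256 × 0.127 × ln(600.6/369) = 15.84 J/K.
Phase change: ΔS₂ = +mL/T_tr = 256 × 23.2 / 600.6 = 9.889 J/K.
ΔS_total = (15.84) + (9.889) = 25.7 J/K.

ΔS = 25.7 J/K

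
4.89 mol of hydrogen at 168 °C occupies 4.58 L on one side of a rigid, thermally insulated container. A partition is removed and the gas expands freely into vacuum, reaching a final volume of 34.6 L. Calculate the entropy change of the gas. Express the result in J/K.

ΔS_gas = 82.2 J/K

No heat is exchanged and no work is done, so the ideal-gas temperature stays constant.
Entropy is a state function; using a reversible isothermal path, ΔS_gas = nR ln(V₂/V₁) = 4.89 × 8.314 × ln(34.6/4.58) = 82.2 J/K.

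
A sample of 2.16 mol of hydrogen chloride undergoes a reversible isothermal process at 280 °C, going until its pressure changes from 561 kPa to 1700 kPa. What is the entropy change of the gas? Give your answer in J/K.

ΔS_gas = -19.9 J/K

For an isothermal ideal gas ΔS_gas = nR ln(P₁/P₂) = 2.16 × 8.314 × ln(561/1700) = -19.9 J/K.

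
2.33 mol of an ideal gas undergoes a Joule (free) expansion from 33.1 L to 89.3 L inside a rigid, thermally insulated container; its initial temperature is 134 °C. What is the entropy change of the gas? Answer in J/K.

ΔS_gas = 19.2 J/K

For an ideal gas in free expansion Q = 0 and W = 0, so T is unchanged.
Entropy is a state function; using a reversible isothermal path, ΔS_gas = nR ln(V₂/V₁) = 2.33 × 8.314 × ln(89.3/33.1) = 19.2 J/K.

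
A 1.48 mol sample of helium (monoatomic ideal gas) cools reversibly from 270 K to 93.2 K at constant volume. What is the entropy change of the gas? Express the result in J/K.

At constant volume, ΔS = nC_V ln(T₂/T₁) with C_V = 3R/2 = 12.47 J mol⁻¹ K⁻¹.
ΔS = 1.48 × 12.47 × ln(93.2/270) = -19.6 J/K.

ΔS = -19.6 J/K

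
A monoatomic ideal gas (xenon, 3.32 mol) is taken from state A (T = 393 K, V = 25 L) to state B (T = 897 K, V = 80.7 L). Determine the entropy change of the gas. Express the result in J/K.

Entropy is a state function: ΔS = nC_V ln(T₂/T₁) + nR ln(V₂/V₁), with C_V = 3R/2 = 12.47 J mol⁻¹ K⁻¹ for a monoatomic ideal gas.
ΔS = 3.32 × [12.47 × ln(897/393) + 8.314 × ln(80.7/25)] = 66.5 J/K.

ΔS = 66.5 J/K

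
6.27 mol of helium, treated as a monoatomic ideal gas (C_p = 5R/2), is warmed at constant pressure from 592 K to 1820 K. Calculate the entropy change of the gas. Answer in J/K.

ΔS = 146 J/K

At constant pressure, ΔS = nC_p ln(T₂/T₁) with C_p = 5R/2 = 20.79 J mol⁻¹ K⁻¹.
ΔS = 6.27 × 20.79 × ln(1820/592) = 146 J/K.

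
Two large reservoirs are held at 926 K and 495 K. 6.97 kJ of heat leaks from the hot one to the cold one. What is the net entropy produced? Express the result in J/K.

ΔS_total = 6.55 J/K

ΔS_hot = −Q/T_H = −6970/926 = -7.527 J/K and ΔS_cold = +Q/T_C = 6970/495 = 14.08 J/K.
ΔS_total = -7.527 + 14.08 = 6.55 J/K, positive as the second law requires.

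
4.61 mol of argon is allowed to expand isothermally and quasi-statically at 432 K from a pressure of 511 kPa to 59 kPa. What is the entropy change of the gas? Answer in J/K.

ΔS_gas = 82.7 J/K

For an isothermal ideal gas ΔS_gas = nR ln(P₁/P₂) = 4.61 × 8.314 × ln(511/59) = 82.7 J/K.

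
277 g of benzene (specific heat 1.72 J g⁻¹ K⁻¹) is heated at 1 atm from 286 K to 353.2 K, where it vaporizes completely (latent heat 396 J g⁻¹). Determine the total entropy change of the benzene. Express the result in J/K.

ΔS = 411 J/K

Warming step: ΔS₁ = m c ln(T_tr/T_i) = 277 × 1.72 × ln(353.2/286) = 100.5 J/K.
Phase change: ΔS₂ = +mL/T_tr = 277 × 396 / 353.2 = 310.6 J/K.
ΔS_total = (100.5) + (310.6) = 411 J/K.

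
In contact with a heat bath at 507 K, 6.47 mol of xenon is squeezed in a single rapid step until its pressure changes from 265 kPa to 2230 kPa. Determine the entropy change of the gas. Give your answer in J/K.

Entropy is a state function, so ΔS_gas depends only on the end states.
For an isothermal ideal gas ΔS_gas = nR ln(P₁/P₂) = 6.47 × 8.314 × ln(265/2230) = -115 J/K.

ΔS_gas = -115 J/K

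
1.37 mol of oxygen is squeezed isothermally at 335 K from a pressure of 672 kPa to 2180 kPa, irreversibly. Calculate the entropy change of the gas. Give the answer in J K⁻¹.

ΔS_gas = -13.4 J/K

Entropy is a state function, so ΔS_gas depends only on the end states.
For an isothermal ideal gas ΔS_gas = nR ln(P₁/P₂) = 1.37 × 8.314 × ln(672/2180) = -13.4 J/K.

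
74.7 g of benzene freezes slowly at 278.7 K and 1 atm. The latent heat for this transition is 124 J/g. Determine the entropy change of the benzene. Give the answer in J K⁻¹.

ΔS = -33.2 J/K

Heat released by the substance: Q = −mL = −74.7 × 124 = −9262.8 J.
At constant T, ΔS = Q_rev/T = −9262.8 / 278.7 = -33.2 J/K.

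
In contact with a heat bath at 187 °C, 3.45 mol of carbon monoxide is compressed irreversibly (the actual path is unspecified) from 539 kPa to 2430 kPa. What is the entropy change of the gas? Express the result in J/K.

Entropy is a state function, so ΔS_gas depends only on the end states.
For an isothermal ideal gas ΔS_gas = nR ln(P₁/P₂) = 3.45 × 8.314 × ln(539/2430) = -43.2 J/K.

ΔS_gas = -43.2 J/K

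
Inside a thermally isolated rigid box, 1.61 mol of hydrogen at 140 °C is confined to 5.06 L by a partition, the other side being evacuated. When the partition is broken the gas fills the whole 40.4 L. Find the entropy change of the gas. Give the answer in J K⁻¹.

ΔS_gas = 27.8 J/K

No heat is exchanged and no work is done, so the ideal-gas temperature stays constant.
Entropy is a state function; using a reversible isothermal path, ΔS_gas = nR ln(V₂/V₁) = 1.61 × 8.314 × ln(40.4/5.06) = 27.8 J/K.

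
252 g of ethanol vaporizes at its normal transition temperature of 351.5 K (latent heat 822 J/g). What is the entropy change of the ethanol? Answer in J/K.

ΔS = 589 J/K

Heat absorbed by the substance: Q = mL = 252 × 822 = 207144 J.
At constant T, ΔS = Q_rev/T = 207144 / 351.5 = 589 J/K.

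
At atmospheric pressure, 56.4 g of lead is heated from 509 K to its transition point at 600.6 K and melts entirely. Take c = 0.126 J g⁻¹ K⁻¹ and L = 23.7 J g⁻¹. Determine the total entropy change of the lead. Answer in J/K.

ΔS = 3.4 J/K

Warming step: ΔS₁ = m c ln(T_tr/T_i) = 56.4 × 0.126 × ln(600.6/509) = 1.176 J/K.
Phase change: ΔS₂ = +mL/T_tr = 56.4 × 23.7 / 600.6 = 2.226 J/K.
ΔS_total = (1.176) + (2.226) = 3.4 J/K.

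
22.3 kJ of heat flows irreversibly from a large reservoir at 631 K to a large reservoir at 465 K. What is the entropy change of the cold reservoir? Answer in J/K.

ΔS_cold = 48 J/K

The cold reservoir gains heat Q, so ΔS_cold = +Q/T_C = 22300/465 = 48 J/K.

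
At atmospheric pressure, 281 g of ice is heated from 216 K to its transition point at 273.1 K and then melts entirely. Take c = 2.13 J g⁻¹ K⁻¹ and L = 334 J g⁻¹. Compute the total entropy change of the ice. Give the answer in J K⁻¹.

ΔS = 484 J/K

Warming step: ΔS₁ = m c ln(T_tr/T_i) = 281 × 2.13 × ln(273.1/216) = 140.4 J/K.
Phase change: ΔS₂ = +mL/T_tr = 281 × 334 / 273.1 = 343.7 J/K.
ΔS_total = (140.4) + (343.7) = 484 J/K.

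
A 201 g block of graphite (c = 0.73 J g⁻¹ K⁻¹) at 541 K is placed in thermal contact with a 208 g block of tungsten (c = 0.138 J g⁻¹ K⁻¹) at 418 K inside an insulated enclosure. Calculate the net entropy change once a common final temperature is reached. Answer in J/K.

Energy balance: T_f = (m₁c₁T₁ + m₂c₂T₂)/(m₁c₁ + m₂c₂) = 520.88 K.
ΔS₁ = m₁c₁ ln(T_f/T₁) = 146.73 × ln(520.88/541) = -5.5624 J/K.
ΔS₂ = m₂c₂ ln(T_f/T₂) = 28.704 × ln(520.88/418) = 6.3157 J/K.
ΔS_total = -5.5624 + 6.3157 = 0.753 J/K.

ΔS_total = 0.753 J/K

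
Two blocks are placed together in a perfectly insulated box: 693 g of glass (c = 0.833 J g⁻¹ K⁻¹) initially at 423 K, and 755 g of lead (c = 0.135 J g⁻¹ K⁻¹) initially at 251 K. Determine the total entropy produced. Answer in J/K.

Energy balance: T_f = (m₁c₁T₁ + m₂c₂T₂)/(m₁c₁ + m₂c₂) = 397.19 K.
ΔS₁ = m₁c₁ ln(T_f/T₁) = 577.269 × ln(397.19/423) = -36.35 J/K.
ΔS₂ = m₂c₂ ln(T_f/T₂) = 101.925 × ln(397.19/251) = 46.78 J/K.
ΔS_total = -36.35 + 46.78 = 10.4 J/K.

ΔS_total = 10.4 J/K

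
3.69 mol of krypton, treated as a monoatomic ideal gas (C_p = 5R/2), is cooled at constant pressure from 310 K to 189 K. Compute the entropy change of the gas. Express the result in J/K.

ΔS = -38 J/K

At constant pressure, ΔS = nC_p ln(T₂/T₁) with C_p = 5R/2 = 20.79 J mol⁻¹ K⁻¹.
ΔS = 3.69 × 20.79 × ln(189/310) = -38 J/K.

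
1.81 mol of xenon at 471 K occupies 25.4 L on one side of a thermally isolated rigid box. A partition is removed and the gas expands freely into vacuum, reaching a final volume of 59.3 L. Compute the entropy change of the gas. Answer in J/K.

ΔS_gas = 12.8 J/K

No heat is exchanged and no work is done, so the ideal-gas temperature stays constant.
Entropy is a state function; using a reversible isothermal path, ΔS_gas = nR ln(V₂/V₁) = 1.81 × 8.314 × ln(59.3/25.4) = 12.8 J/K.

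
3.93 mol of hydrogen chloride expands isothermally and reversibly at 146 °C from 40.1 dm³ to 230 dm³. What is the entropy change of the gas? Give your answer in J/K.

ΔS_gas = 57.1 J/K

For an isothermal ideal gas ΔS_gas = nR ln(V₂/V₁) = 3.93 × 8.314 × ln(230/40.1) = 57.1 J/K.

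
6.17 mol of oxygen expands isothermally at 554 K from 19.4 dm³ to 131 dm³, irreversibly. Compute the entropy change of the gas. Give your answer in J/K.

ΔS_gas = 98 J/K

Entropy is a state function, so ΔS_gas depends only on the end states.
For an isothermal ideal gas ΔS_gas = nR ln(V₂/V₁) = 6.17 × 8.314 × ln(131/19.4) = 98 J/K.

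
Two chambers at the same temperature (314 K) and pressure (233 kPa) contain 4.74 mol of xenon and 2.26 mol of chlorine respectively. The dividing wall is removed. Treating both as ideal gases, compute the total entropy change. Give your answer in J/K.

ΔS_mix = 36.6 J/K

Mole fractions: x_A = 4.74/7 = 0.677, x_B = 0.323.
ΔS_mix = −R(n_A ln x_A + n_B ln x_B) = −8.314 × (4.74 ln 0.677 + 2.26 ln 0.323) = 36.6 J/K.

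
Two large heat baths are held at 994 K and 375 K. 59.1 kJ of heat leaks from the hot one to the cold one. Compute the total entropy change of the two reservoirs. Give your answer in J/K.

ΔS_total = 98.1 J/K

ΔS_hot = −Q/T_H = −59100/994 = -59.46 J/K and ΔS_cold = +Q/T_C = 59100/375 = 157.6 J/K.
ΔS_total = -59.46 + 157.6 = 98.1 J/K, positive as the second law requires.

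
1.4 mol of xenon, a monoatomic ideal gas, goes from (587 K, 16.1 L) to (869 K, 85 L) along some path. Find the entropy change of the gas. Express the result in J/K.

Entropy is a state function: ΔS = nC_V ln(T₂/T₁) + nR ln(V₂/V₁), with C_V = 3R/2 = 12.47 J mol⁻¹ K⁻¹ for a monoatomic ideal gas.
ΔS = 1.4 × [12.47 × ln(869/587) + 8.314 × ln(85/16.1)] = 26.2 J/K.

ΔS = 26.2 J/K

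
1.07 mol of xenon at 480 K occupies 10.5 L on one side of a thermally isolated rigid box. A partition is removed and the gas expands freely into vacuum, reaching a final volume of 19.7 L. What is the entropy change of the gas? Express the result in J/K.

ΔS_gas = 5.6 J/K

No heat is exchanged and no work is done, so the ideal-gas temperature stays constant.
Entropy is a state function; using a reversible isothermal path, ΔS_gas = nR ln(V₂/V₁) = 1.07 × 8.314 × ln(19.7/10.5) = 5.6 J/K.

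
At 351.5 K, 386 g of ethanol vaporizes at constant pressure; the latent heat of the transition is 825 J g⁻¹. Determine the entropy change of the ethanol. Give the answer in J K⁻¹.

ΔS = 906 J/K

Heat absorbed by the substance: Q = mL = 386 × 825 = 318450 J.
At constant T, ΔS = Q_rev/T = 318450 / 351.5 = 906 J/K.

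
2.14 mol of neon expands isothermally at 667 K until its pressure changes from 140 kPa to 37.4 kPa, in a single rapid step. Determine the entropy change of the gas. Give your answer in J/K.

Entropy is a state function, so ΔS_gas depends only on the end states.
For an isothermal ideal gas ΔS_gas = nR ln(P₁/P₂) = 2.14 × 8.314 × ln(140/37.4) = 23.5 J/K.

ΔS_gas = 23.5 J/K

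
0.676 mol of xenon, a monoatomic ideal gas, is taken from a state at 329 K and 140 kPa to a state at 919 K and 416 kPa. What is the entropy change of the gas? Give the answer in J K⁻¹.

ΔS = 8.31 J/K

ΔS = nC_p ln(T₂/T₁) − nR ln(P₂/P₁), with C_p = 5R/2 = 20.79 J mol⁻¹ K⁻¹ for a monoatomic ideal gas.
ΔS = 0.676 × [20.79 × ln(919/329) − 8.314 × ln(416/140)] = 8.31 J/K.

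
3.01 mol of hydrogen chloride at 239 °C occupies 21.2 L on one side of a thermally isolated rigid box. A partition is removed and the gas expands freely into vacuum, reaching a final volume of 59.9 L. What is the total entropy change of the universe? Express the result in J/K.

ΔS_universe = 26 J/K

For an ideal gas in free expansion Q = 0 and W = 0, so T is unchanged.
Entropy is a state function; using a reversible isothermal path, ΔS_gas = nR ln(V₂/V₁) = 3.01 × 8.314 × ln(59.9/21.2) = 26 J/K.
The insulated surroundings exchange no heat, so ΔS_surr = 0 and ΔS_universe = ΔS_gas.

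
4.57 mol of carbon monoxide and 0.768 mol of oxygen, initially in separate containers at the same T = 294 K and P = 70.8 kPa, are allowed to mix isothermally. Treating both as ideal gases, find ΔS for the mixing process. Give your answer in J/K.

Mole fractions: x_A = 4.57/5.34 = 0.856, x_B = 0.144.
ΔS_mix = −R(n_A ln x_A + n_B ln x_B) = −8.314 × (4.57 ln 0.856 + 0.768 ln 0.144) = 18.3 J/K.

ΔS_mix = 18.3 J/K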